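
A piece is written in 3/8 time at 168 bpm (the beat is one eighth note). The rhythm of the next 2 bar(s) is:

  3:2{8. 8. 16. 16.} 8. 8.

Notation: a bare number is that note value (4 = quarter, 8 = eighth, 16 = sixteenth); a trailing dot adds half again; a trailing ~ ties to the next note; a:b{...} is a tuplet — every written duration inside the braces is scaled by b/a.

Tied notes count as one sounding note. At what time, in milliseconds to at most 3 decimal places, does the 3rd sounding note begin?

1. 0.0ms @ 0 + 357.143ms (1)
2. 357.143ms @ 1 + 357.143ms (1)
3. 714.286ms @ 2 + 178.571ms (1/2)
4. 892.857ms @ 5/2 + 178.571ms (1/2)
5. 1071.429ms @ 3 + 535.714ms (3/2)
6. 1607.143ms @ 9/2 + 535.714ms (3/2)

note 3 onset = 2b = 714.286ms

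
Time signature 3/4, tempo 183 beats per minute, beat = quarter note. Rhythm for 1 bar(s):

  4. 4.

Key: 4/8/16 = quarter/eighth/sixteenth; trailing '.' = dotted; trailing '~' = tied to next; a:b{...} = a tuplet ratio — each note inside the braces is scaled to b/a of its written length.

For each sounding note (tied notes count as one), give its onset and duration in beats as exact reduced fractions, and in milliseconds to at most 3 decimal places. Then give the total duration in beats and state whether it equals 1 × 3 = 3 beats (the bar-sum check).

1) 0.0ms=0b +491.803ms=3/2b
2) 491.803ms=3/2b +491.803ms=3/2b
Σ=3b of 3 (183bpm 3/4) — PASS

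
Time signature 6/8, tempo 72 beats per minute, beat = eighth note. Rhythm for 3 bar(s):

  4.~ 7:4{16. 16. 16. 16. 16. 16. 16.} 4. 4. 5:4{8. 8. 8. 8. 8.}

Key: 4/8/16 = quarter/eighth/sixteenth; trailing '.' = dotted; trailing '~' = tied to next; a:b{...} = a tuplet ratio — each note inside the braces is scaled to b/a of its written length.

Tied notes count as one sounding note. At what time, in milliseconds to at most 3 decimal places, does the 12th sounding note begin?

note 12 onset = 72/5b = 12000.0ms

1. 0.0ms @ 0 + 2857.143ms (24/7)
2. 2857.143ms @ 24/7 + 357.143ms (3/7)
3. 3214.286ms @ 27/7 + 357.143ms (3/7)
4. 3571.429ms @ 30/7 + 357.143ms (3/7)
5. 3928.571ms @ 33/7 + 357.143ms (3/7)
6. 4285.714ms @ 36/7 + 357.143ms (3/7)
7. 4642.857ms @ 39/7 + 357.143ms (3/7)
8. 5000.0ms @ 6 + 2500.0ms (3)
9. 7500.0ms @ 9 + 2500.0ms (3)
10. 10000.0ms @ 12 + 1000.0ms (6/5)
11. 11000.0ms @ 66/5 + 1000.0ms (6/5)
12. 12000.0ms @ 72/5 + 1000.0ms (6/5)
13. 13000.0ms @ 78/5 + 1000.0ms (6/5)
14. 14000.0ms @ 84/5 + 1000.0ms (6/5)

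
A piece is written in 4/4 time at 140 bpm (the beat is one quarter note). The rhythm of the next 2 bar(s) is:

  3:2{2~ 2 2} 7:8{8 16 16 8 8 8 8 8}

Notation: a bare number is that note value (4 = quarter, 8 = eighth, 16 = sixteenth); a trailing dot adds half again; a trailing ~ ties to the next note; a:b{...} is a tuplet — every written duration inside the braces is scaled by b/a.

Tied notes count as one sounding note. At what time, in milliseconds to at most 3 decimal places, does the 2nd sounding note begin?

note 2 onset = 8/3b = 1142.857ms

1. 0.0ms @ 0 + 1142.857ms (8/3)
2. 1142.857ms @ 8/3 + 571.429ms (4/3)
3. 1714.286ms @ 4 + 244.898ms (4/7)
4. 1959.184ms @ 32/7 + 122.449ms (2/7)
5. 2081.633ms @ 34/7 + 122.449ms (2/7)
6. 2204.082ms @ 36/7 + 244.898ms (4/7)
7. 2448.98ms @ 40/7 + 244.898ms (4/7)
8. 2693.878ms @ 44/7 + 244.898ms (4/7)
9. 2938.776ms @ 48/7 + 244.898ms (4/7)
10. 3183.673ms @ 52/7 + 244.898ms (4/7)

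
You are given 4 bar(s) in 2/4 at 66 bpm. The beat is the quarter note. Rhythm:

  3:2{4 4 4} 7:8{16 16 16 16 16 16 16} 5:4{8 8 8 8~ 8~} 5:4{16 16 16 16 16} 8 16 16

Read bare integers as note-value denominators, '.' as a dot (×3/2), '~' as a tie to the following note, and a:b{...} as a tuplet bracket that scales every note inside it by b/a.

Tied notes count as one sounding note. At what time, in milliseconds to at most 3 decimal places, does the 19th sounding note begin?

1. 0.0ms @ 0 + 606.061ms (2/3)
2. 606.061ms @ 2/3 + 606.061ms (2/3)
3. 1212.121ms @ 4/3 + 606.061ms (2/3)
4. 1818.182ms @ 2 + 259.74ms (2/7)
5. 2077.922ms @ 16/7 + 259.74ms (2/7)
6. 2337.662ms @ 18/7 + 259.74ms (2/7)
7. 2597.403ms @ 20/7 + 259.74ms (2/7)
8. 2857.143ms @ 22/7 + 259.74ms (2/7)
9. 3116.883ms @ 24/7 + 259.74ms (2/7)
10. 3376.623ms @ 26/7 + 259.74ms (2/7)
11. 3636.364ms @ 4 + 363.636ms (2/5)
12. 4000.0ms @ 22/5 + 363.636ms (2/5)
13. 4363.636ms @ 24/5 + 363.636ms (2/5)
14. 4727.273ms @ 26/5 + 909.091ms (1)
15. 5636.364ms @ 31/5 + 181.818ms (1/5)
16. 5818.182ms @ 32/5 + 181.818ms (1/5)
17. 6000.0ms @ 33/5 + 181.818ms (1/5)
18. 6181.818ms @ 34/5 + 181.818ms (1/5)
19. 6363.636ms @ 7 + 454.545ms (1/2)
20. 6818.182ms @ 15/2 + 227.273ms (1/4)
21. 7045.455ms @ 31/4 + 227.273ms (1/4)

note 19 onset = 7b = 6363.636ms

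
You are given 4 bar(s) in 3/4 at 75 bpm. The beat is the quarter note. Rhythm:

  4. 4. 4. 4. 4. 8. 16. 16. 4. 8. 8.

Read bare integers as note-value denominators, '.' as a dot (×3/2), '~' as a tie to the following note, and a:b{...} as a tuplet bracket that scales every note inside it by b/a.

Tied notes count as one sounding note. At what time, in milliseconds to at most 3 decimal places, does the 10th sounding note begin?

note 10 onset = 21/2b = 8400.0ms

1. 0.0ms @ 0 + 1200.0ms (3/2)
2. 1200.0ms @ 3/2 + 1200.0ms (3/2)
3. 2400.0ms @ 3 + 1200.0ms (3/2)
4. 3600.0ms @ 9/2 + 1200.0ms (3/2)
5. 4800.0ms @ 6 + 1200.0ms (3/2)
6. 6000.0ms @ 15/2 + 600.0ms (3/4)
7. 6600.0ms @ 33/4 + 300.0ms (3/8)
8. 6900.0ms @ 69/8 + 300.0ms (3/8)
9. 7200.0ms @ 9 + 1200.0ms (3/2)
10. 8400.0ms @ 21/2 + 600.0ms (3/4)
11. 9000.0ms @ 45/4 + 600.0ms (3/4)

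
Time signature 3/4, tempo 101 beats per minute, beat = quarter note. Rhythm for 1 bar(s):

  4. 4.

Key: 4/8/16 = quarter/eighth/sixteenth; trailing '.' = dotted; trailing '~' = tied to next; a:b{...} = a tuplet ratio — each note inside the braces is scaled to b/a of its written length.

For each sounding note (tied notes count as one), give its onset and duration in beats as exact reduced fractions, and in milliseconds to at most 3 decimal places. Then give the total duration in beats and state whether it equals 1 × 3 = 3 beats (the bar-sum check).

1) 0.0ms=0b +891.089ms=3/2b
2) 891.089ms=3/2b +891.089ms=3/2b
Σ=3b of 3 (101bpm 3/4) — PASS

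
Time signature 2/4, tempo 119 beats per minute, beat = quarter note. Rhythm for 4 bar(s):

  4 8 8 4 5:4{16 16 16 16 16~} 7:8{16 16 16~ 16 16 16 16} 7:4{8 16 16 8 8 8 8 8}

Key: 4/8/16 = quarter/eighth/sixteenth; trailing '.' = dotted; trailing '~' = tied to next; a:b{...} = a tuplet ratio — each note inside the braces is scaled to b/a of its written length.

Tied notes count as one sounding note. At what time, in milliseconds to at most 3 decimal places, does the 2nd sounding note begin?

1. 0.0ms @ 0 + 504.202ms (1)
2. 504.202ms @ 1 + 252.101ms (1/2)
3. 756.303ms @ 3/2 + 252.101ms (1/2)
4. 1008.403ms @ 2 + 504.202ms (1)
5. 1512.605ms @ 3 + 100.84ms (1/5)
6. 1613.445ms @ 16/5 + 100.84ms (1/5)
7. 1714.286ms @ 17/5 + 100.84ms (1/5)
8. 1815.126ms @ 18/5 + 100.84ms (1/5)
9. 1915.966ms @ 19/5 + 244.898ms (17/35)
10. 2160.864ms @ 30/7 + 144.058ms (2/7)
11. 2304.922ms @ 32/7 + 288.115ms (4/7)
12. 2593.037ms @ 36/7 + 144.058ms (2/7)
13. 2737.095ms @ 38/7 + 144.058ms (2/7)
14. 2881.152ms @ 40/7 + 144.058ms (2/7)
15. 3025.21ms @ 6 + 144.058ms (2/7)
16. 3169.268ms @ 44/7 + 72.029ms (1/7)
17. 3241.297ms @ 45/7 + 72.029ms (1/7)
18. 3313.325ms @ 46/7 + 144.058ms (2/7)
19. 3457.383ms @ 48/7 + 144.058ms (2/7)
20. 3601.441ms @ 50/7 + 144.058ms (2/7)
21. 3745.498ms @ 52/7 + 144.058ms (2/7)
22. 3889.556ms @ 54/7 + 144.058ms (2/7)

note 2 onset = 1b = 504.202ms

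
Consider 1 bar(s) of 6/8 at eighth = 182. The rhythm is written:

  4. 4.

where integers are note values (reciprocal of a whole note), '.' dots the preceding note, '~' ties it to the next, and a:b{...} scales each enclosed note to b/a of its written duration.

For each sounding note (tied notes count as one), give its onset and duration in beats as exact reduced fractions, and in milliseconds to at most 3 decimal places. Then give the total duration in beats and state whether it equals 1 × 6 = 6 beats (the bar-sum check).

1) 0.0ms=0b +989.011ms=3b
2) 989.011ms=3b +989.011ms=3b
Σ=6b of 6 (182bpm 6/8) — PASS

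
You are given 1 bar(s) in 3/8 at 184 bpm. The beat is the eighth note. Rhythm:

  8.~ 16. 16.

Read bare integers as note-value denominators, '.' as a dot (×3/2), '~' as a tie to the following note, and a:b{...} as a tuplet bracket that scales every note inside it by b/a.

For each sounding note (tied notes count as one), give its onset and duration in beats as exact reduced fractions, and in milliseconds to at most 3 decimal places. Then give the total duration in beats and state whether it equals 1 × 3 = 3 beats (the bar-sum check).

1) 0.0ms=0b +733.696ms=9/4b
2) 733.696ms=9/4b +244.565ms=3/4b
Σ=3b of 3 (184bpm 3/8) — PASS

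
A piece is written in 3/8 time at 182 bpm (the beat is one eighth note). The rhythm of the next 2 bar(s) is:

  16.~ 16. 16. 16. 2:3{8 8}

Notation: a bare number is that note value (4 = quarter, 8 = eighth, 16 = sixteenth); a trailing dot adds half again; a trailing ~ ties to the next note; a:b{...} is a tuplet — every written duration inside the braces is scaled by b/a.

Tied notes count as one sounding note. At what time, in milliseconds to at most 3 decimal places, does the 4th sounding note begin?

note 4 onset = 3b = 989.011ms

1. 0.0ms @ 0 + 494.505ms (3/2)
2. 494.505ms @ 3/2 + 247.253ms (3/4)
3. 741.758ms @ 9/4 + 247.253ms (3/4)
4. 989.011ms @ 3 + 494.505ms (3/2)
5. 1483.516ms @ 9/2 + 494.505ms (3/2)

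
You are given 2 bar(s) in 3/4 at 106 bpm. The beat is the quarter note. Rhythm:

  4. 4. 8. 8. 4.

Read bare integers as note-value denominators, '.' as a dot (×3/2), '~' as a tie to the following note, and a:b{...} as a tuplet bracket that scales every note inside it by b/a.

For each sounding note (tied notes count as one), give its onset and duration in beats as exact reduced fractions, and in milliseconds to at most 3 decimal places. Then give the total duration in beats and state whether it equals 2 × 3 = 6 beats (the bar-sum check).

1) 0.0ms=0b +849.057ms=3/2b
2) 849.057ms=3/2b +849.057ms=3/2b
3) 1698.113ms=3b +424.528ms=3/4b
4) 2122.642ms=15/4b +424.528ms=3/4b
5) 2547.17ms=9/2b +849.057ms=3/2b
Σ=6b of 6 (106bpm 3/4) — PASS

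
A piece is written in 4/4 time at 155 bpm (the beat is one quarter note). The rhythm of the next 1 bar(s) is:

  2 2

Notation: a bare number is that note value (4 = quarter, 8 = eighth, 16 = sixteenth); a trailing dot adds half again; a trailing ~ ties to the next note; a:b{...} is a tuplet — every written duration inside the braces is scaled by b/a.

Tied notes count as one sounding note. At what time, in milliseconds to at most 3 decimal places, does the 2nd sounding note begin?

note 2 onset = 2b = 774.194ms

1. 0.0ms @ 0 + 774.194ms (2)
2. 774.194ms @ 2 + 774.194ms (2)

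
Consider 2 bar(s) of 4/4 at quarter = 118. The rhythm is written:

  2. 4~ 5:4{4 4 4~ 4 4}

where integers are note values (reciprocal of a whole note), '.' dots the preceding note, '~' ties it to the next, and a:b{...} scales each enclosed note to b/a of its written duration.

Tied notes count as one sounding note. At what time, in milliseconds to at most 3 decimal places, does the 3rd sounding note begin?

1. 0.0ms @ 0 + 1525.424ms (3)
2. 1525.424ms @ 3 + 915.254ms (9/5)
3. 2440.678ms @ 24/5 + 406.78ms (4/5)
4. 2847.458ms @ 28/5 + 813.559ms (8/5)
5. 3661.017ms @ 36/5 + 406.78ms (4/5)

note 3 onset = 24/5b = 2440.678ms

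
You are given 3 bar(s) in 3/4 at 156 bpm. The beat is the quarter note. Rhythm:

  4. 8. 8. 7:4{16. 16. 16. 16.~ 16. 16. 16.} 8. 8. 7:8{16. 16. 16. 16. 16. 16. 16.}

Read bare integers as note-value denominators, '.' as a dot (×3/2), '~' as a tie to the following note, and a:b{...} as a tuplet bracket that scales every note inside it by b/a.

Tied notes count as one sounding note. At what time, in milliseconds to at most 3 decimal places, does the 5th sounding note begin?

note 5 onset = 45/14b = 1236.264ms

1. 0.0ms @ 0 + 576.923ms (3/2)
2. 576.923ms @ 3/2 + 288.462ms (3/4)
3. 865.385ms @ 9/4 + 288.462ms (3/4)
4. 1153.846ms @ 3 + 82.418ms (3/14)
5. 1236.264ms @ 45/14 + 82.418ms (3/14)
6. 1318.681ms @ 24/7 + 82.418ms (3/14)
7. 1401.099ms @ 51/14 + 164.835ms (3/7)
8. 1565.934ms @ 57/14 + 82.418ms (3/14)
9. 1648.352ms @ 30/7 + 82.418ms (3/14)
10. 1730.769ms @ 9/2 + 288.462ms (3/4)
11. 2019.231ms @ 21/4 + 288.462ms (3/4)
12. 2307.692ms @ 6 + 164.835ms (3/7)
13. 2472.527ms @ 45/7 + 164.835ms (3/7)
14. 2637.363ms @ 48/7 + 164.835ms (3/7)
15. 2802.198ms @ 51/7 + 164.835ms (3/7)
16. 2967.033ms @ 54/7 + 164.835ms (3/7)
17. 3131.868ms @ 57/7 + 164.835ms (3/7)
18. 3296.703ms @ 60/7 + 164.835ms (3/7)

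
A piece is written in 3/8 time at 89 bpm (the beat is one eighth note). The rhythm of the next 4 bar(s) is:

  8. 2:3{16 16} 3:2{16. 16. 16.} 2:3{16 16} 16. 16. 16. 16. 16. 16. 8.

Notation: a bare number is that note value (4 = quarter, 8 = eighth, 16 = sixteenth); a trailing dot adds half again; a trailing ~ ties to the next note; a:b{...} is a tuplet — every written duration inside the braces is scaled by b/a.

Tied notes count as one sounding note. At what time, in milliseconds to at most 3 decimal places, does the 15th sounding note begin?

1. 0.0ms @ 0 + 1011.236ms (3/2)
2. 1011.236ms @ 3/2 + 505.618ms (3/4)
3. 1516.854ms @ 9/4 + 505.618ms (3/4)
4. 2022.472ms @ 3 + 337.079ms (1/2)
5. 2359.551ms @ 7/2 + 337.079ms (1/2)
6. 2696.629ms @ 4 + 337.079ms (1/2)
7. 3033.708ms @ 9/2 + 505.618ms (3/4)
8. 3539.326ms @ 21/4 + 505.618ms (3/4)
9. 4044.944ms @ 6 + 505.618ms (3/4)
10. 4550.562ms @ 27/4 + 505.618ms (3/4)
11. 5056.18ms @ 15/2 + 505.618ms (3/4)
12. 5561.798ms @ 33/4 + 505.618ms (3/4)
13. 6067.416ms @ 9 + 505.618ms (3/4)
14. 6573.034ms @ 39/4 + 505.618ms (3/4)
15. 7078.652ms @ 21/2 + 1011.236ms (3/2)

note 15 onset = 21/2b = 7078.652ms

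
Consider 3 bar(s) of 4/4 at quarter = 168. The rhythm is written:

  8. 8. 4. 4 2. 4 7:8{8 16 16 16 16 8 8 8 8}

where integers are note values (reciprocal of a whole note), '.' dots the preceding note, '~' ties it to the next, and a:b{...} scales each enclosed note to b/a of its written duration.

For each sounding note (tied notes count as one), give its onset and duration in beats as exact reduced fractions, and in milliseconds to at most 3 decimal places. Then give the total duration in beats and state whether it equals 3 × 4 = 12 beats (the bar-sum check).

1) 0.0ms=0b +267.857ms=3/4b
2) 267.857ms=3/4b +267.857ms=3/4b
3) 535.714ms=3/2b +535.714ms=3/2b
4) 1071.429ms=3b +357.143ms=1b
5) 1428.571ms=4b +1071.429ms=3b
6) 2500.0ms=7b +357.143ms=1b
7) 2857.143ms=8b +204.082ms=4/7b
8) 3061.224ms=60/7b +102.041ms=2/7b
9) 3163.265ms=62/7b +102.041ms=2/7b
10) 3265.306ms=64/7b +102.041ms=2/7b
11) 3367.347ms=66/7b +102.041ms=2/7b
12) 3469.388ms=68/7b +204.082ms=4/7b
13) 3673.469ms=72/7b +204.082ms=4/7b
14) 3877.551ms=76/7b +204.082ms=4/7b
15) 4081.633ms=80/7b +204.082ms=4/7b
Σ=12b of 12 (168bpm 4/4) — PASS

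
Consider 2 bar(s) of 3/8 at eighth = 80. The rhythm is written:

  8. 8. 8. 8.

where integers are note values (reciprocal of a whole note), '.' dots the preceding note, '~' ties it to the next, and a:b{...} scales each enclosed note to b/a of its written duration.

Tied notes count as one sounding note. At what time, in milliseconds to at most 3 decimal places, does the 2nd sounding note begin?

1. 0.0ms @ 0 + 1125.0ms (3/2)
2. 1125.0ms @ 3/2 + 1125.0ms (3/2)
3. 2250.0ms @ 3 + 1125.0ms (3/2)
4. 3375.0ms @ 9/2 + 1125.0ms (3/2)

note 2 onset = 3/2b = 1125.0ms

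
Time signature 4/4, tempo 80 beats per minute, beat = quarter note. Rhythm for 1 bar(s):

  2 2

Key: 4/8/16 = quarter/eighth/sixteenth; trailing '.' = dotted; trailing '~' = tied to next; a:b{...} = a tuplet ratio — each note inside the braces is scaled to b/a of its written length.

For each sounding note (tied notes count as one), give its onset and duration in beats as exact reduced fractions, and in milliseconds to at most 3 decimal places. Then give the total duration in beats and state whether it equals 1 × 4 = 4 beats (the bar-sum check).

1) 0.0ms=0b +1500.0ms=2b
2) 1500.0ms=2b +1500.0ms=2b
Σ=4b of 4 (80bpm 4/4) — PASS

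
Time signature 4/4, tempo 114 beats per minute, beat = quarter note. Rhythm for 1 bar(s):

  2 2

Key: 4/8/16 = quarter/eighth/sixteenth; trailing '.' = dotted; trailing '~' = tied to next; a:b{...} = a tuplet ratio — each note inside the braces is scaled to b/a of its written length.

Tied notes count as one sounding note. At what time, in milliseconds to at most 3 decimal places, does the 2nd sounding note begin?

1. 0.0ms @ 0 + 1052.632ms (2)
2. 1052.632ms @ 2 + 1052.632ms (2)

note 2 onset = 2b = 1052.632ms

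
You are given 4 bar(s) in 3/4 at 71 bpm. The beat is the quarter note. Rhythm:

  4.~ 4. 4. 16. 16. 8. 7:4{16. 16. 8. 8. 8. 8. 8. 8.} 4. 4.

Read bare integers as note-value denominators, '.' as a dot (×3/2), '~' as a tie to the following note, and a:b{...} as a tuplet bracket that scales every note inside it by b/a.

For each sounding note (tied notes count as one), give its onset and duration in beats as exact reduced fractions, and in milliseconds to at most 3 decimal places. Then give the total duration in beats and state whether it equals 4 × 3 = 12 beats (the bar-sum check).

1) 0.0ms=0b +2535.211ms=3b
2) 2535.211ms=3b +1267.606ms=3/2b
3) 3802.817ms=9/2b +316.901ms=3/8b
4) 4119.718ms=39/8b +316.901ms=3/8b
5) 4436.62ms=21/4b +633.803ms=3/4b
6) 5070.423ms=6b +181.087ms=3/14b
7) 5251.509ms=87/14b +181.087ms=3/14b
8) 5432.596ms=45/7b +362.173ms=3/7b
9) 5794.769ms=48/7b +362.173ms=3/7b
10) 6156.942ms=51/7b +362.173ms=3/7b
11) 6519.115ms=54/7b +362.173ms=3/7b
12) 6881.288ms=57/7b +362.173ms=3/7b
13) 7243.461ms=60/7b +362.173ms=3/7b
14) 7605.634ms=9b +1267.606ms=3/2b
15) 8873.239ms=21/2b +1267.606ms=3/2b
Σ=12b of 12 (71bpm 3/4) — PASS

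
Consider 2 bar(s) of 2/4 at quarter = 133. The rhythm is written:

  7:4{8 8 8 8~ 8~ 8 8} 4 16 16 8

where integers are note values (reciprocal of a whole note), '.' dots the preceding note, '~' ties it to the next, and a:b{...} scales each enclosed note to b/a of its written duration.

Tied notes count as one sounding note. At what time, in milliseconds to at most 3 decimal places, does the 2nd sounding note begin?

note 2 onset = 2/7b = 128.894ms

1. 0.0ms @ 0 + 128.894ms (2/7)
2. 128.894ms @ 2/7 + 128.894ms (2/7)
3. 257.787ms @ 4/7 + 128.894ms (2/7)
4. 386.681ms @ 6/7 + 386.681ms (6/7)
5. 773.362ms @ 12/7 + 128.894ms (2/7)
6. 902.256ms @ 2 + 451.128ms (1)
7. 1353.383ms @ 3 + 112.782ms (1/4)
8. 1466.165ms @ 13/4 + 112.782ms (1/4)
9. 1578.947ms @ 7/2 + 225.564ms (1/2)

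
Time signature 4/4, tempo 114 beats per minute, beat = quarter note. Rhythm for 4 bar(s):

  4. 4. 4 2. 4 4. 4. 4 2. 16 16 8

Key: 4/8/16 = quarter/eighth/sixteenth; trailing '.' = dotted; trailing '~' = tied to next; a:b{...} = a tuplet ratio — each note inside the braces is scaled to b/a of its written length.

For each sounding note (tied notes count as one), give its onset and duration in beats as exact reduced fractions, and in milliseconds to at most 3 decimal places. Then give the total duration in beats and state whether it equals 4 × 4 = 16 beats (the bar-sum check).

1) 0.0ms=0b +789.474ms=3/2b
2) 789.474ms=3/2b +789.474ms=3/2b
3) 1578.947ms=3b +526.316ms=1b
4) 2105.263ms=4b +1578.947ms=3b
5) 3684.211ms=7b +526.316ms=1b
6) 4210.526ms=8b +789.474ms=3/2b
7) 5000.0ms=19/2b +789.474ms=3/2b
8) 5789.474ms=11b +526.316ms=1b
9) 6315.789ms=12b +1578.947ms=3b
10) 7894.737ms=15b +131.579ms=1/4b
11) 8026.316ms=61/4b +131.579ms=1/4b
12) 8157.895ms=31/2b +263.158ms=1/2b
Σ=16b of 16 (114bpm 4/4) — PASS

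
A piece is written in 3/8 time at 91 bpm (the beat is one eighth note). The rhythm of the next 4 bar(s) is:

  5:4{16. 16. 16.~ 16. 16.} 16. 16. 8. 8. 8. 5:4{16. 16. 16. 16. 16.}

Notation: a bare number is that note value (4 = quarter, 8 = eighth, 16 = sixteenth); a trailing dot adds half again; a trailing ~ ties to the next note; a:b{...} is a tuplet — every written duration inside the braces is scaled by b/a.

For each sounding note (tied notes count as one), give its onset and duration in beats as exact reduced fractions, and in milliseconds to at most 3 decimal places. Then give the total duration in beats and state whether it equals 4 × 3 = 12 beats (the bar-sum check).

1) 0.0ms=0b +395.604ms=3/5b
2) 395.604ms=3/5b +395.604ms=3/5b
3) 791.209ms=6/5b +791.209ms=6/5b
4) 1582.418ms=12/5b +395.604ms=3/5b
5) 1978.022ms=3b +494.505ms=3/4b
6) 2472.527ms=15/4b +494.505ms=3/4b
7) 2967.033ms=9/2b +989.011ms=3/2b
8) 3956.044ms=6b +989.011ms=3/2b
9) 4945.055ms=15/2b +989.011ms=3/2b
10) 5934.066ms=9b +395.604ms=3/5b
11) 6329.67ms=48/5b +395.604ms=3/5b
12) 6725.275ms=51/5b +395.604ms=3/5b
13) 7120.879ms=54/5b +395.604ms=3/5b
14) 7516.484ms=57/5b +395.604ms=3/5b
Σ=12b of 12 (91bpm 3/8) — PASS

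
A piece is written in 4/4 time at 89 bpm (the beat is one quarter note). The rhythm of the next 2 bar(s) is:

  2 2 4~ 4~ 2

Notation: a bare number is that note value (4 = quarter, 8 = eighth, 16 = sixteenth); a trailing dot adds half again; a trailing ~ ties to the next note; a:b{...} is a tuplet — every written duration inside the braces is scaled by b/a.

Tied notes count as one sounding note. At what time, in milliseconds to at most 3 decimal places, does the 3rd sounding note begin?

1. 0.0ms @ 0 + 1348.315ms (2)
2. 1348.315ms @ 2 + 1348.315ms (2)
3. 2696.629ms @ 4 + 2696.629ms (4)

note 3 onset = 4b = 2696.629ms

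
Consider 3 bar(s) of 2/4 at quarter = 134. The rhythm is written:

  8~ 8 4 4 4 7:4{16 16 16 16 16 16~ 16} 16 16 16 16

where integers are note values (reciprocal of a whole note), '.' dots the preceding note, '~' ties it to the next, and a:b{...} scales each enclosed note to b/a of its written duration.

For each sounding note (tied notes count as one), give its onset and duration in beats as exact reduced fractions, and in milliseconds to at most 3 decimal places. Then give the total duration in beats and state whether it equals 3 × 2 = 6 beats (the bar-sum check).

1) 0.0ms=0b +447.761ms=1b
2) 447.761ms=1b +447.761ms=1b
3) 895.522ms=2b +447.761ms=1b
4) 1343.284ms=3b +447.761ms=1b
5) 1791.045ms=4b +63.966ms=1/7b
6) 1855.011ms=29/7b +63.966ms=1/7b
7) 1918.977ms=30/7b +63.966ms=1/7b
8) 1982.942ms=31/7b +63.966ms=1/7b
9) 2046.908ms=32/7b +63.966ms=1/7b
10) 2110.874ms=33/7b +127.932ms=2/7b
11) 2238.806ms=5b +111.94ms=1/4b
12) 2350.746ms=21/4b +111.94ms=1/4b
13) 2462.687ms=11/2b +111.94ms=1/4b
14) 2574.627ms=23/4b +111.94ms=1/4b
Σ=6b of 6 (134bpm 2/4) — PASS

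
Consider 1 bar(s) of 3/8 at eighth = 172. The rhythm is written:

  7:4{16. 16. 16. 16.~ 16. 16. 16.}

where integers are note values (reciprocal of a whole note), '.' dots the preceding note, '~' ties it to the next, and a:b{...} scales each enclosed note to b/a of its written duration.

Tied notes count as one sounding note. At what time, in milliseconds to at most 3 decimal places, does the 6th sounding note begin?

note 6 onset = 18/7b = 897.01ms

1. 0.0ms @ 0 + 149.502ms (3/7)
2. 149.502ms @ 3/7 + 149.502ms (3/7)
3. 299.003ms @ 6/7 + 149.502ms (3/7)
4. 448.505ms @ 9/7 + 299.003ms (6/7)
5. 747.508ms @ 15/7 + 149.502ms (3/7)
6. 897.01ms @ 18/7 + 149.502ms (3/7)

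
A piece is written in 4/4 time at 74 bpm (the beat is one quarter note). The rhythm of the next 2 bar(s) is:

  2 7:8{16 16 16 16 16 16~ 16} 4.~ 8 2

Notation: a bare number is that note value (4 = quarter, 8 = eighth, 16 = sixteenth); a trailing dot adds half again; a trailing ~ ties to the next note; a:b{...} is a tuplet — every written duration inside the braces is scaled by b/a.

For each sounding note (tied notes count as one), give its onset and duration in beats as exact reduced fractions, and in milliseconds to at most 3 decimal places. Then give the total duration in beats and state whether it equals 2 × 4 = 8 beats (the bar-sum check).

1) 0.0ms=0b +1621.622ms=2b
2) 1621.622ms=2b +231.66ms=2/7b
3) 1853.282ms=16/7b +231.66ms=2/7b
4) 2084.942ms=18/7b +231.66ms=2/7b
5) 2316.602ms=20/7b +231.66ms=2/7b
6) 2548.263ms=22/7b +231.66ms=2/7b
7) 2779.923ms=24/7b +463.32ms=4/7b
8) 3243.243ms=4b +1621.622ms=2b
9) 4864.865ms=6b +1621.622ms=2b
Σ=8b of 8 (74bpm 4/4) — PASS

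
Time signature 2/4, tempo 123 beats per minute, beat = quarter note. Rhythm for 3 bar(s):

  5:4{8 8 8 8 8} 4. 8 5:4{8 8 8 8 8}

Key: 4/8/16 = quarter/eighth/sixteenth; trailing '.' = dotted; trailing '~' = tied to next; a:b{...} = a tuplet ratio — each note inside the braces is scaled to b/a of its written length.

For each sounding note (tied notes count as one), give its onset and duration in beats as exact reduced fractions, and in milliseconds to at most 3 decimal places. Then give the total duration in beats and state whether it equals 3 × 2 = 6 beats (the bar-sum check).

1) 0.0ms=0b +195.122ms=2/5b
2) 195.122ms=2/5b +195.122ms=2/5b
3) 390.244ms=4/5b +195.122ms=2/5b
4) 585.366ms=6/5b +195.122ms=2/5b
5) 780.488ms=8/5b +195.122ms=2/5b
6) 975.61ms=2b +731.707ms=3/2b
7) 1707.317ms=7/2b +243.902ms=1/2b
8) 1951.22ms=4b +195.122ms=2/5b
9) 2146.341ms=22/5b +195.122ms=2/5b
10) 2341.463ms=24/5b +195.122ms=2/5b
11) 2536.585ms=26/5b +195.122ms=2/5b
12) 2731.707ms=28/5b +195.122ms=2/5b
Σ=6b of 6 (123bpm 2/4) — PASS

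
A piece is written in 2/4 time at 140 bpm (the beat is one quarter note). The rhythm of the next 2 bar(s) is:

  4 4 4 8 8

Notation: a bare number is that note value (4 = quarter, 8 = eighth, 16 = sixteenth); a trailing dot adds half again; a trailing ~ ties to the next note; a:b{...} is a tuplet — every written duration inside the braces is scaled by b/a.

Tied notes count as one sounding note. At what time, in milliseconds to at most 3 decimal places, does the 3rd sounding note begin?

1. 0.0ms @ 0 + 428.571ms (1)
2. 428.571ms @ 1 + 428.571ms (1)
3. 857.143ms @ 2 + 428.571ms (1)
4. 1285.714ms @ 3 + 214.286ms (1/2)
5. 1500.0ms @ 7/2 + 214.286ms (1/2)

note 3 onset = 2b = 857.143ms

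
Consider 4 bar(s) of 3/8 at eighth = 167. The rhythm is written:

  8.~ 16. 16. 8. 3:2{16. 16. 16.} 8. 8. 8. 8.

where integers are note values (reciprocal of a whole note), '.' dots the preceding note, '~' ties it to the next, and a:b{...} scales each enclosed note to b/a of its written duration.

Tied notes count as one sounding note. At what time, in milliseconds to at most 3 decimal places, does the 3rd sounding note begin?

note 3 onset = 3b = 1077.844ms

1. 0.0ms @ 0 + 808.383ms (9/4)
2. 808.383ms @ 9/4 + 269.461ms (3/4)
3. 1077.844ms @ 3 + 538.922ms (3/2)
4. 1616.766ms @ 9/2 + 179.641ms (1/2)
5. 1796.407ms @ 5 + 179.641ms (1/2)
6. 1976.048ms @ 11/2 + 179.641ms (1/2)
7. 2155.689ms @ 6 + 538.922ms (3/2)
8. 2694.611ms @ 15/2 + 538.922ms (3/2)
9. 3233.533ms @ 9 + 538.922ms (3/2)
10. 3772.455ms @ 21/2 + 538.922ms (3/2)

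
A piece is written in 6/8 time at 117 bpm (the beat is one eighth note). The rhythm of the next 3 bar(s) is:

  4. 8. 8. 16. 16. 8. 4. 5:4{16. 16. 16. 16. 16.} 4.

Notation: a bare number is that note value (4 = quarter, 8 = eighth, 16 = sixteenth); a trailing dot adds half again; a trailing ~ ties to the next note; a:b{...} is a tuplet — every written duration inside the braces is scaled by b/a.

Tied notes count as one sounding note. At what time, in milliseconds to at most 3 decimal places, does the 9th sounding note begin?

1. 0.0ms @ 0 + 1538.462ms (3)
2. 1538.462ms @ 3 + 769.231ms (3/2)
3. 2307.692ms @ 9/2 + 769.231ms (3/2)
4. 3076.923ms @ 6 + 384.615ms (3/4)
5. 3461.538ms @ 27/4 + 384.615ms (3/4)
6. 3846.154ms @ 15/2 + 769.231ms (3/2)
7. 4615.385ms @ 9 + 1538.462ms (3)
8. 6153.846ms @ 12 + 307.692ms (3/5)
9. 6461.538ms @ 63/5 + 307.692ms (3/5)
10. 6769.231ms @ 66/5 + 307.692ms (3/5)
11. 7076.923ms @ 69/5 + 307.692ms (3/5)
12. 7384.615ms @ 72/5 + 307.692ms (3/5)
13. 7692.308ms @ 15 + 1538.462ms (3)

note 9 onset = 63/5b = 6461.538ms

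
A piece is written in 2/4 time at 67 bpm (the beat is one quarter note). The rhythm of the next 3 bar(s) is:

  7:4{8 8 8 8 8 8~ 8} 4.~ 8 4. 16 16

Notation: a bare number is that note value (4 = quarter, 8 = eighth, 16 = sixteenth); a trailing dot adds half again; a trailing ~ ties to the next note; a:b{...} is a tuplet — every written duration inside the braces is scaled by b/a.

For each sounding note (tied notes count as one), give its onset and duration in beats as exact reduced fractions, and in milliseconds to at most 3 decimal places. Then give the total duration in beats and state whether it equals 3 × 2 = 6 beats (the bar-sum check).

1) 0.0ms=0b +255.864ms=2/7b
2) 255.864ms=2/7b +255.864ms=2/7b
3) 511.727ms=4/7b +255.864ms=2/7b
4) 767.591ms=6/7b +255.864ms=2/7b
5) 1023.454ms=8/7b +255.864ms=2/7b
6) 1279.318ms=10/7b +511.727ms=4/7b
7) 1791.045ms=2b +1791.045ms=2b
8) 3582.09ms=4b +1343.284ms=3/2b
9) 4925.373ms=11/2b +223.881ms=1/4b
10) 5149.254ms=23/4b +223.881ms=1/4b
Σ=6b of 6 (67bpm 2/4) — PASS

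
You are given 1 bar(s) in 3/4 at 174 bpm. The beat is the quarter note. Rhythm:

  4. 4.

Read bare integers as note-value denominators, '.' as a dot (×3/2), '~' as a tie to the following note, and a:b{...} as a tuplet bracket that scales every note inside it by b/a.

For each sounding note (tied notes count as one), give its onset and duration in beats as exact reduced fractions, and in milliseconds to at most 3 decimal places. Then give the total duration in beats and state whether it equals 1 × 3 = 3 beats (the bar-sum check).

1) 0.0ms=0b +517.241ms=3/2b
2) 517.241ms=3/2b +517.241ms=3/2b
Σ=3b of 3 (174bpm 3/4) — PASS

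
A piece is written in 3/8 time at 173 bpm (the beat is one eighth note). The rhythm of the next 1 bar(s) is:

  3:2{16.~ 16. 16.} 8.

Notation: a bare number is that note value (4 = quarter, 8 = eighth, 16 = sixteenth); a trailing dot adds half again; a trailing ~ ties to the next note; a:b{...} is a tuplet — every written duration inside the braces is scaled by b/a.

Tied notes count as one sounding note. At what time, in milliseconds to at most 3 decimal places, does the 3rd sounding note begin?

1. 0.0ms @ 0 + 346.821ms (1)
2. 346.821ms @ 1 + 173.41ms (1/2)
3. 520.231ms @ 3/2 + 520.231ms (3/2)

note 3 onset = 3/2b = 520.231ms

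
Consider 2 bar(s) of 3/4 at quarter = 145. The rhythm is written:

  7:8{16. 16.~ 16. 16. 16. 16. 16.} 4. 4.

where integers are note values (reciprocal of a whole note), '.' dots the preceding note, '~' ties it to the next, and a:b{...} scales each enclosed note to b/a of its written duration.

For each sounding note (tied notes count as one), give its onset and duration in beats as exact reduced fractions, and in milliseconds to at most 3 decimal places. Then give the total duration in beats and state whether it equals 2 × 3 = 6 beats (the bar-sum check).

1) 0.0ms=0b +177.34ms=3/7b
2) 177.34ms=3/7b +354.68ms=6/7b
3) 532.02ms=9/7b +177.34ms=3/7b
4) 709.36ms=12/7b +177.34ms=3/7b
5) 886.7ms=15/7b +177.34ms=3/7b
6) 1064.039ms=18/7b +177.34ms=3/7b
7) 1241.379ms=3b +620.69ms=3/2b
8) 1862.069ms=9/2b +620.69ms=3/2b
Σ=6b of 6 (145bpm 3/4) — PASS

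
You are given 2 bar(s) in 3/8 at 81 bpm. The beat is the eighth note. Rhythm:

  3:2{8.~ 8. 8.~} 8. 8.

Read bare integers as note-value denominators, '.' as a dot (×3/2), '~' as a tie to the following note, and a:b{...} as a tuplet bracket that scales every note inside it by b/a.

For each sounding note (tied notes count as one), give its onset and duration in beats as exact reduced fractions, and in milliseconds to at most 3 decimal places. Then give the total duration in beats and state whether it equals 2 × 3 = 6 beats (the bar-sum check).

1) 0.0ms=0b +1481.481ms=2b
2) 1481.481ms=2b +1851.852ms=5/2b
3) 3333.333ms=9/2b +1111.111ms=3/2b
Σ=6b of 6 (81bpm 3/8) — PASS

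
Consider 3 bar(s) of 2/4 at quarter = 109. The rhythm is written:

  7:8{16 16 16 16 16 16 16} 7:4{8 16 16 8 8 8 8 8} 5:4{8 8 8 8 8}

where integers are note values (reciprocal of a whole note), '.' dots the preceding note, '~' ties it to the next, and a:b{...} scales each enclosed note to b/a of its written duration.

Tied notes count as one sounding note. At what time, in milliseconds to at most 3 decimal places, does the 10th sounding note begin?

1. 0.0ms @ 0 + 157.274ms (2/7)
2. 157.274ms @ 2/7 + 157.274ms (2/7)
3. 314.548ms @ 4/7 + 157.274ms (2/7)
4. 471.822ms @ 6/7 + 157.274ms (2/7)
5. 629.096ms @ 8/7 + 157.274ms (2/7)
6. 786.37ms @ 10/7 + 157.274ms (2/7)
7. 943.644ms @ 12/7 + 157.274ms (2/7)
8. 1100.917ms @ 2 + 157.274ms (2/7)
9. 1258.191ms @ 16/7 + 78.637ms (1/7)
10. 1336.828ms @ 17/7 + 78.637ms (1/7)
11. 1415.465ms @ 18/7 + 157.274ms (2/7)
12. 1572.739ms @ 20/7 + 157.274ms (2/7)
13. 1730.013ms @ 22/7 + 157.274ms (2/7)
14. 1887.287ms @ 24/7 + 157.274ms (2/7)
15. 2044.561ms @ 26/7 + 157.274ms (2/7)
16. 2201.835ms @ 4 + 220.183ms (2/5)
17. 2422.018ms @ 22/5 + 220.183ms (2/5)
18. 2642.202ms @ 24/5 + 220.183ms (2/5)
19. 2862.385ms @ 26/5 + 220.183ms (2/5)
20. 3082.569ms @ 28/5 + 220.183ms (2/5)

note 10 onset = 17/7b = 1336.828ms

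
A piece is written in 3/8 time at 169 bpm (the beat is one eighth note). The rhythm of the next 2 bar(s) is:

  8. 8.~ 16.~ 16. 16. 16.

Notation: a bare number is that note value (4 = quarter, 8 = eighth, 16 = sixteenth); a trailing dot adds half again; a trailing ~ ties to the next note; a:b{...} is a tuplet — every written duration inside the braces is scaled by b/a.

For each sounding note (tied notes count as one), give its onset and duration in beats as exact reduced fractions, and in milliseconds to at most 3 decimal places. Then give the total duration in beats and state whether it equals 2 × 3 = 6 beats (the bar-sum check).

1) 0.0ms=0b +532.544ms=3/2b
2) 532.544ms=3/2b +1065.089ms=3b
3) 1597.633ms=9/2b +266.272ms=3/4b
4) 1863.905ms=21/4b +266.272ms=3/4b
Σ=6b of 6 (169bpm 3/8) — PASS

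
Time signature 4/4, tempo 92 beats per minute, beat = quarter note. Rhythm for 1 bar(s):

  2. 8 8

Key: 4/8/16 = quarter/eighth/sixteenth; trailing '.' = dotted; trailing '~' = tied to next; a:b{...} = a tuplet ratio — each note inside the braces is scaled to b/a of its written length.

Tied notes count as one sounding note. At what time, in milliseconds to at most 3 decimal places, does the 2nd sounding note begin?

note 2 onset = 3b = 1956.522ms

1. 0.0ms @ 0 + 1956.522ms (3)
2. 1956.522ms @ 3 + 326.087ms (1/2)
3. 2282.609ms @ 7/2 + 326.087ms (1/2)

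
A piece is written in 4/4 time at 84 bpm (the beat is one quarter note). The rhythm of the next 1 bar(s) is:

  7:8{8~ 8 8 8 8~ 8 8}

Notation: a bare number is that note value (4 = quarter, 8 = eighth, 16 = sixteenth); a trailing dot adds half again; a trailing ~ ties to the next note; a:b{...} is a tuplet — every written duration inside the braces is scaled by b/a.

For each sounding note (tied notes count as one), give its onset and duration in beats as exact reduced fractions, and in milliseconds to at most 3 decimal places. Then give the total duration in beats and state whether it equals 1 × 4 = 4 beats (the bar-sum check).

1) 0.0ms=0b +816.327ms=8/7b
2) 816.327ms=8/7b +408.163ms=4/7b
3) 1224.49ms=12/7b +408.163ms=4/7b
4) 1632.653ms=16/7b +816.327ms=8/7b
5) 2448.98ms=24/7b +408.163ms=4/7b
Σ=4b of 4 (84bpm 4/4) — PASS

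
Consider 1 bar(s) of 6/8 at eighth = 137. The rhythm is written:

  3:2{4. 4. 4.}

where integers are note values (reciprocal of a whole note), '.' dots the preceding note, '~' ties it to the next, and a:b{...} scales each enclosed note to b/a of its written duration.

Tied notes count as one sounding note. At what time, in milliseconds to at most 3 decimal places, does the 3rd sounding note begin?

note 3 onset = 4b = 1751.825ms

1. 0.0ms @ 0 + 875.912ms (2)
2. 875.912ms @ 2 + 875.912ms (2)
3. 1751.825ms @ 4 + 875.912ms (2)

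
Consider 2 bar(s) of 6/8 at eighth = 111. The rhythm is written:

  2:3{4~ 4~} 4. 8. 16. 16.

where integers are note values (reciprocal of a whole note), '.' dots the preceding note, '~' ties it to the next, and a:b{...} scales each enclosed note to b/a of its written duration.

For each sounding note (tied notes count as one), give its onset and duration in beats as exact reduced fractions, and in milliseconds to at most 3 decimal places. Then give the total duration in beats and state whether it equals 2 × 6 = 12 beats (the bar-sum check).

1) 0.0ms=0b +4864.865ms=9b
2) 4864.865ms=9b +810.811ms=3/2b
3) 5675.676ms=21/2b +405.405ms=3/4b
4) 6081.081ms=45/4b +405.405ms=3/4b
Σ=12b of 12 (111bpm 6/8) — PASS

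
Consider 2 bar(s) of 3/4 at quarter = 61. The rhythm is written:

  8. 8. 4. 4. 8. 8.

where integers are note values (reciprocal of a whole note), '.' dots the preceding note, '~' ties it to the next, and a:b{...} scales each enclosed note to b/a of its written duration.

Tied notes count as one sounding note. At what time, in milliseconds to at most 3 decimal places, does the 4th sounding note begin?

note 4 onset = 3b = 2950.82ms

1. 0.0ms @ 0 + 737.705ms (3/4)
2. 737.705ms @ 3/4 + 737.705ms (3/4)
3. 1475.41ms @ 3/2 + 1475.41ms (3/2)
4. 2950.82ms @ 3 + 1475.41ms (3/2)
5. 4426.23ms @ 9/2 + 737.705ms (3/4)
6. 5163.934ms @ 21/4 + 737.705ms (3/4)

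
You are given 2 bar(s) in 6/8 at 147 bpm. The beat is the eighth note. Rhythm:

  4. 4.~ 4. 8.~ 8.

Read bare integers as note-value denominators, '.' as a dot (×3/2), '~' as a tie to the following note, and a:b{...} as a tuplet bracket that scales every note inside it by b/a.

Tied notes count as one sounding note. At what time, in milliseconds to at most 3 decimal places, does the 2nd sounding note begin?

1. 0.0ms @ 0 + 1224.49ms (3)
2. 1224.49ms @ 3 + 2448.98ms (6)
3. 3673.469ms @ 9 + 1224.49ms (3)

note 2 onset = 3b = 1224.49ms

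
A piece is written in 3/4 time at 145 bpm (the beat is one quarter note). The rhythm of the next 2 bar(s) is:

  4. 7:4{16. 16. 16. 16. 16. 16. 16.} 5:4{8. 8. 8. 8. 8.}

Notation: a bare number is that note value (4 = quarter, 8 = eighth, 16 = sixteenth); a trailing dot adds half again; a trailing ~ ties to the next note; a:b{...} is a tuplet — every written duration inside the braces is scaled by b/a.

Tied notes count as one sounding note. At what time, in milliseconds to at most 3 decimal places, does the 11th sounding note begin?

note 11 onset = 21/5b = 1737.931ms

1. 0.0ms @ 0 + 620.69ms (3/2)
2. 620.69ms @ 3/2 + 88.67ms (3/14)
3. 709.36ms @ 12/7 + 88.67ms (3/14)
4. 798.03ms @ 27/14 + 88.67ms (3/14)
5. 886.7ms @ 15/7 + 88.67ms (3/14)
6. 975.369ms @ 33/14 + 88.67ms (3/14)
7. 1064.039ms @ 18/7 + 88.67ms (3/14)
8. 1152.709ms @ 39/14 + 88.67ms (3/14)
9. 1241.379ms @ 3 + 248.276ms (3/5)
10. 1489.655ms @ 18/5 + 248.276ms (3/5)
11. 1737.931ms @ 21/5 + 248.276ms (3/5)
12. 1986.207ms @ 24/5 + 248.276ms (3/5)
13. 2234.483ms @ 27/5 + 248.276ms (3/5)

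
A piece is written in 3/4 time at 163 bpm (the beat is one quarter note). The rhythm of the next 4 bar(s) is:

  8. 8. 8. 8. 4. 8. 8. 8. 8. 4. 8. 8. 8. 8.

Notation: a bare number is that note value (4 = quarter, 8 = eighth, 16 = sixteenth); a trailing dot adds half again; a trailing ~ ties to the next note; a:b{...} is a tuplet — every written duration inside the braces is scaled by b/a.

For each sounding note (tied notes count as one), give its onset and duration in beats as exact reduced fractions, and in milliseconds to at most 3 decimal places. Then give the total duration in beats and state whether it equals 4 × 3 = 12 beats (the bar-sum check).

1) 0.0ms=0b +276.074ms=3/4b
2) 276.074ms=3/4b +276.074ms=3/4b
3) 552.147ms=3/2b +276.074ms=3/4b
4) 828.221ms=9/4b +276.074ms=3/4b
5) 1104.294ms=3b +552.147ms=3/2b
6) 1656.442ms=9/2b +276.074ms=3/4b
7) 1932.515ms=21/4b +276.074ms=3/4b
8) 2208.589ms=6b +276.074ms=3/4b
9) 2484.663ms=27/4b +276.074ms=3/4b
10) 2760.736ms=15/2b +552.147ms=3/2b
11) 3312.883ms=9b +276.074ms=3/4b
12) 3588.957ms=39/4b +276.074ms=3/4b
13) 3865.031ms=21/2b +276.074ms=3/4b
14) 4141.104ms=45/4b +276.074ms=3/4b
Σ=12b of 12 (163bpm 3/4) — PASS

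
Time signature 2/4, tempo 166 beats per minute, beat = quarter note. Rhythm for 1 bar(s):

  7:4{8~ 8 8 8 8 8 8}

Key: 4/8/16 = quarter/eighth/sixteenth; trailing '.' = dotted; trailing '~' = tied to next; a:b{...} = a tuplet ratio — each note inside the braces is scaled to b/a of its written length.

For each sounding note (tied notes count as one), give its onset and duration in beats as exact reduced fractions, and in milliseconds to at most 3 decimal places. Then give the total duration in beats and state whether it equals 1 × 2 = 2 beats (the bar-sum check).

1) 0.0ms=0b +206.54ms=4/7b
2) 206.54ms=4/7b +103.27ms=2/7b
3) 309.811ms=6/7b +103.27ms=2/7b
4) 413.081ms=8/7b +103.27ms=2/7b
5) 516.351ms=10/7b +103.27ms=2/7b
6) 619.621ms=12/7b +103.27ms=2/7b
Σ=2b of 2 (166bpm 2/4) — PASS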